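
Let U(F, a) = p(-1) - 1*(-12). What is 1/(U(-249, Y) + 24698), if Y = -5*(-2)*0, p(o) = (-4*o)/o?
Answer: 1/24706 ≈ 4.0476e-5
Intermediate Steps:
p(o) = -4
Y = 0 (Y = 10*0 = 0)
U(F, a) = 8 (U(F, a) = -4 - 1*(-12) = -4 + 12 = 8)
1/(U(-249, Y) + 24698) = 1/(8 + 24698) = 1/24706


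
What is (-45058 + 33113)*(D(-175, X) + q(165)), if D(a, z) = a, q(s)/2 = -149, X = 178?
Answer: 5649985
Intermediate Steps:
q(s) = -298 (q(s) = 2*(-149) = -298)
(-45058 + 33113)*(D(-175, X) + q(165)) = (-45058 + 33113)*(-175 - 298) = -11945*(-473) = 5649985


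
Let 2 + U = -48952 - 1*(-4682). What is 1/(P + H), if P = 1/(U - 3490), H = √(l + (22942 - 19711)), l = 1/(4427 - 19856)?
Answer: 736919898/113720755670475683 + 2281208644*√769152591042/113720755670475683 ≈ 0.017593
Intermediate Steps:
U = -44272 (U = -2 + (-48952 - 1*(-4682)) = -2 + (-48952 + 4682) = -2 - 44270 = -44272)
l = -1/15429 (l = 1/(-15429) = -1/15429 ≈ -6.4813e-5)
H = √769152591042/15429 (H = √(-1/15429 + (22942 - 19711)) = √(-1/15429 + 3231) = √(49851098/15429) = √769152591042/15429 ≈ 56.842)
P = -1/47762 (P = 1/(-44272 - 3490) = 1/(-47762) = -1/47762 ≈ -2.0937e-5)
1/(P + H) = 1/(-1/47762 + √769152591042/15429)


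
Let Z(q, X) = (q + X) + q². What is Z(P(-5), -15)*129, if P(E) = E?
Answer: 645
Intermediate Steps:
Z(q, X) = X + q + q² (Z(q, X) = (X + q) + q² = X + q + q²)
Z(P(-5), -15)*129 = (-15 - 5 + (-5)²)*129 = (-15 - 5 + 25)*129 = 5*129 = 645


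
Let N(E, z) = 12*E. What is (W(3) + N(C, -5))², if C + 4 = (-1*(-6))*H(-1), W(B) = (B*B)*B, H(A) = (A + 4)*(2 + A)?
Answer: 38025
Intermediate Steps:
H(A) = (2 + A)*(4 + A) (H(A) = (4 + A)*(2 + A) = (2 + A)*(4 + A))
W(B) = B³ (W(B) = B²*B = B³)
C = 14 (C = -4 + (-1*(-6))*(8 + (-1)² + 6*(-1)) = -4 + 6*(8 + 1 - 6) = -4 + 6*3 = -4 + 18 = 14)
(W(3) + N(C, -5))² = (3³ + 12*14)² = (27 + 168)² = 195² = 38025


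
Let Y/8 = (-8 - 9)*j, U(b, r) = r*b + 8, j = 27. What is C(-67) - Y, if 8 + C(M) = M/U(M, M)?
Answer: 16476941/4497 ≈ 3664.0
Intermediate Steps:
U(b, r) = 8 + b*r (U(b, r) = b*r + 8 = 8 + b*r)
C(M) = -8 + M/(8 + M²) (C(M) = -8 + M/(8 + M*M) = -8 + M/(8 + M²))
Y = -3672 (Y = 8*((-8 - 9)*27) = 8*(-17*27) = 8*(-459) = -3672)
C(-67) - Y = (-8 - 67/(8 + (-67)²)) - 1*(-3672) = (-8 - 67/(8 + 4489)) + 3672 = (-8 - 67/4497) + 3672 = -36043/4497 + 3672 = 16476941/4497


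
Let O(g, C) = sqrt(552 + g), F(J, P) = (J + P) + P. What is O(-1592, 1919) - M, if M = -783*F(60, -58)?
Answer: -43848 + 4*I*sqrt(65) ≈ -43848.0 + 32.249*I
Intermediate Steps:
F(J, P) = J + 2*P
M = 43848 (M = -783*(60 + 2*(-58)) = -783*(60 - 116) = -783*(-56) = 43848)
O(-1592, 1919) - M = sqrt(552 - 1592) - 1*43848 = sqrt(-1040) - 43848 = 4*I*sqrt(65) - 43848 = -43848 + 4*I*sqrt(65)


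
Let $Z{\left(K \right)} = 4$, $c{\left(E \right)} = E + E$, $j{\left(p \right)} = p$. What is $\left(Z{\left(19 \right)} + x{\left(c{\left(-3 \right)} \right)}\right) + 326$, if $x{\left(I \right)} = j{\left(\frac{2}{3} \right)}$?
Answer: $\frac{992}{3} \approx 330.67$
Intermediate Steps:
$c{\left(E \right)} = 2 E$
$x{\left(I \right)} = \frac{2}{3}$
$\left(Z{\left(19 \right)} + x{\left(c{\left(-3 \right)} \right)}\right) + 326 = \left(4 + \frac{2}{3}\right) + 326 = \frac{14}{3} + 326 = \frac{992}{3}$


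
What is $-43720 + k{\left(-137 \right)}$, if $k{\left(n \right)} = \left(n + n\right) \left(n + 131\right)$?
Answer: $-42076$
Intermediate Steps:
$k{\left(n \right)} = 2 n \left(131 + n\right)$
$-43720 + k{\left(-137 \right)} = -43720 + 2 \left(-137\right) \left(131 - 137\right) = -43720 + 2 \left(-137\right) \left(-6\right) = -43720 + 1644 = -42076$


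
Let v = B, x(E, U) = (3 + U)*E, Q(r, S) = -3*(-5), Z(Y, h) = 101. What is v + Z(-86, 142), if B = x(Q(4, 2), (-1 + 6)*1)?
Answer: 221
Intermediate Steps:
Q(r, S) = 15
x(E, U) = E*(3 + U)
B = 120 (B = 15*(3 + (-1 + 6)*1) = 15*(3 + 5*1) = 15*(3 + 5) = 15*8 = 120)
v = 120
v + Z(-86, 142) = 120 + 101 = 221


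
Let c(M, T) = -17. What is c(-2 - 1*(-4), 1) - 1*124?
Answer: -141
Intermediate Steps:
c(-2 - 1*(-4), 1) - 1*124 = -17 - 1*124 = -17 - 124 = -141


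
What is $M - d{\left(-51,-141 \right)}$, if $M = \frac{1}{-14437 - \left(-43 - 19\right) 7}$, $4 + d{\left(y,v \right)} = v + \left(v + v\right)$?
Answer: $\frac{5979280}{14003} \approx 427.0$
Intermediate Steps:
$d{\left(y,v \right)} = -4 + 3 v$ ($d{\left(y,v \right)} = -4 + \left(v + \left(v + v\right)\right) = -4 + \left(v + 2 v\right) = -4 + 3 v$)
$M = - \frac{1}{14003}$ ($M = \frac{1}{-14437 - \left(-62\right) 7} = \frac{1}{-14437 - -434} = \frac{1}{-14437 + 434} = \frac{1}{-14003} = - \frac{1}{14003} \approx -7.1413 \cdot 10^{-5}$)
$M - d{\left(-51,-141 \right)} = - \frac{1}{14003} - \left(-4 + 3 \left(-141\right)\right) = - \frac{1}{14003} - \left(-4 - 423\right) = - \frac{1}{14003} - -427 = - \frac{1}{14003} + 427 = \frac{5979280}{14003}$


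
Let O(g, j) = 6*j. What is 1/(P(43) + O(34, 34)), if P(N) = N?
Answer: 1/247 ≈ 0.0040486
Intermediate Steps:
1/(P(43) + O(34, 34)) = 1/(43 + 6*34) = 1/(43 + 204) = 1/247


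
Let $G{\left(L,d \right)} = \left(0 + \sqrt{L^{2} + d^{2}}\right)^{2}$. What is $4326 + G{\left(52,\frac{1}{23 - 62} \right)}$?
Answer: $\frac{10692631}{1521} \approx 7030.0$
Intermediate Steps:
$G{\left(L,d \right)} = L^{2} + d^{2}$ ($G{\left(L,d \right)} = \left(\sqrt{L^{2} + d^{2}}\right)^{2} = L^{2} + d^{2}$)
$4326 + G{\left(52,\frac{1}{23 - 62} \right)} = 4326 + \left(52^{2} + \left(\frac{1}{23 - 62}\right)^{2}\right) = 4326 + \left(2704 + \left(\frac{1}{-39}\right)^{2}\right) = 4326 + \left(2704 + \left(- \frac{1}{39}\right)^{2}\right) = 4326 + \left(2704 + \frac{1}{1521}\right) = 4326 + \frac{4112785}{1521} = \frac{10692631}{1521}$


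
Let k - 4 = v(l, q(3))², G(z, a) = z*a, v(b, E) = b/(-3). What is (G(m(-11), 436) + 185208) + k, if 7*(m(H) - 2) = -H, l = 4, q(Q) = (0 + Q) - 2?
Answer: 11766568/63 ≈ 1.8677e+5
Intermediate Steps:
q(Q) = -2 + Q (q(Q) = Q - 2 = -2 + Q)
v(b, E) = -b/3 (v(b, E) = b*(-⅓) = -b/3)
m(H) = 2 - H/7 (m(H) = 2 + (-H)/7 = 2 - H/7)
G(z, a) = a*z
k = 52/9 (k = 4 + (-⅓*4)² = 4 + (-4/3)² = 4 + 16/9 = 52/9 ≈ 5.7778)
(G(m(-11), 436) + 185208) + k = (436*(2 - ⅐*(-11)) + 185208) + 52/9 = (436*(2 + 11/7) + 185208) + 52/9 = (436*(25/7) + 185208) + 52/9 = (10900/7 + 185208) + 52/9 = 1307356/7 + 52/9 = 11766568/63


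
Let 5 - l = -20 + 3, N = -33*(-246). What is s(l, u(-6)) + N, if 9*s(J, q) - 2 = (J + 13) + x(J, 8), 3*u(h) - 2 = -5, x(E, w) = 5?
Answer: 24368/3 ≈ 8122.7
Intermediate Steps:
N = 8118
u(h) = -1 (u(h) = ⅔ + (⅓)*(-5) = ⅔ - 5/3 = -1)
l = 22 (l = 5 - (-20 + 3) = 5 - 1*(-17) = 5 + 17 = 22)
s(J, q) = 20/9 + J/9 (s(J, q) = 2/9 + ((J + 13) + 5)/9 = 2/9 + ((13 + J) + 5)/9 = 2/9 + (18 + J)/9 = 2/9 + (2 + J/9) = 20/9 + J/9)
s(l, u(-6)) + N = (20/9 + (⅑)*22) + 8118 = (20/9 + 22/9) + 8118 = 14/3 + 8118 = 24368/3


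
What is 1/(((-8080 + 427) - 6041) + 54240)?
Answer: 1/40546 ≈ 2.4663e-5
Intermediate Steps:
1/(((-8080 + 427) - 6041) + 54240) = 1/((-7653 - 6041) + 54240) = 1/(-13694 + 54240) = 1/40546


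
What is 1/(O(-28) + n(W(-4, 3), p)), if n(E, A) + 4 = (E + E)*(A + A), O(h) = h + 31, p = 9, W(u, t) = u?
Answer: -1/145 ≈ -0.0068966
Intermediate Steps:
O(h) = 31 + h
n(E, A) = -4 + 4*A*E (n(E, A) = -4 + (E + E)*(A + A) = -4 + (2*E)*(2*A) = -4 + 4*A*E)
1/(O(-28) + n(W(-4, 3), p)) = 1/((31 - 28) + (-4 + 4*9*(-4))) = 1/(3 + (-4 - 144)) = 1/(3 - 148) = 1/(-145) = -1/145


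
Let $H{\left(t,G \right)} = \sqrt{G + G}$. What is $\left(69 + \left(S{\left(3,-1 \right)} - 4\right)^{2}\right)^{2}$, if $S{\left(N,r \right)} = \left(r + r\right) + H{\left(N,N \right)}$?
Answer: $13185 - 2664 \sqrt{6} \approx 6659.6$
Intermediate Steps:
$H{\left(t,G \right)} = \sqrt{2} \sqrt{G}$ ($H{\left(t,G \right)} = \sqrt{2 G} = \sqrt{2} \sqrt{G}$)
$S{\left(N,r \right)} = 2 r + \sqrt{2} \sqrt{N}$ ($S{\left(N,r \right)} = \left(r + r\right) + \sqrt{2} \sqrt{N} = 2 r + \sqrt{2} \sqrt{N}$)
$\left(69 + \left(S{\left(3,-1 \right)} - 4\right)^{2}\right)^{2} = \left(69 + \left(\left(2 \left(-1\right) + \sqrt{2} \sqrt{3}\right) - 4\right)^{2}\right)^{2} = \left(69 + \left(\left(-2 + \sqrt{6}\right) - 4\right)^{2}\right)^{2} = \left(69 + \left(-6 + \sqrt{6}\right)^{2}\right)^{2}$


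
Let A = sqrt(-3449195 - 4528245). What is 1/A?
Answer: -I*sqrt(498590)/1994360 ≈ -0.00035405*I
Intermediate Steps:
A = 4*I*sqrt(498590) (A = sqrt(-7977440) = 4*I*sqrt(498590) ≈ 2824.4*I)
1/A = 1/(4*I*sqrt(498590)) = -I*sqrt(498590)/1994360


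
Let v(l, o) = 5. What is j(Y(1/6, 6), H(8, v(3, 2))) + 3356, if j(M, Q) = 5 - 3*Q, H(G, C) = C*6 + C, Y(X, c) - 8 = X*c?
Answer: 3256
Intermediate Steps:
Y(X, c) = 8 + X*c
H(G, C) = 7*C (H(G, C) = 6*C + C = 7*C)
j(Y(1/6, 6), H(8, v(3, 2))) + 3356 = (5 - 21*5) + 3356 = (5 - 3*35) + 3356 = (5 - 105) + 3356 = -100 + 3356 = 3256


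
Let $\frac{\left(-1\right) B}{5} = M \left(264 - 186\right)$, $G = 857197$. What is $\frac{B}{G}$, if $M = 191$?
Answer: $- \frac{74490}{857197} \approx -0.0869$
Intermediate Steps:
$B = -74490$ ($B = - 5 \cdot 191 \left(264 - 186\right) = - 5 \cdot 191 \cdot 78 = \left(-5\right) 14898 = -74490$)
$\frac{B}{G} = - \frac{74490}{857197}$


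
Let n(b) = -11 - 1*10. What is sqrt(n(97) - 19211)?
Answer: 4*I*sqrt(1202) ≈ 138.68*I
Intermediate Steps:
n(b) = -21 (n(b) = -11 - 10 = -21)
sqrt(n(97) - 19211) = sqrt(-21 - 19211) = sqrt(-19232) = 4*I*sqrt(1202)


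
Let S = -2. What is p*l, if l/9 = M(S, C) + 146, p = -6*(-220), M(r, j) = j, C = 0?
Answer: 1734480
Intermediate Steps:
p = 1320
l = 1314 (l = 9*(0 + 146) = 9*146 = 1314)
p*l = 1320*1314 = 1734480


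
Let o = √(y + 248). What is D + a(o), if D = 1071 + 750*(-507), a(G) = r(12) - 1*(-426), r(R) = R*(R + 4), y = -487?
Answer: -378561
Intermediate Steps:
r(R) = R*(4 + R)
o = I*√239 (o = √(-487 + 248) = √(-239) = I*√239 ≈ 15.46*I)
a(G) = 618 (a(G) = 12*(4 + 12) - 1*(-426) = 12*16 + 426 = 192 + 426 = 618)
D = -379179 (D = 1071 - 380250 = -379179)
D + a(o) = -379179 + 618 = -378561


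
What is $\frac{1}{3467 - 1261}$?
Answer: $\frac{1}{2206} \approx 0.00045331$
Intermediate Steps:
$\frac{1}{3467 - 1261} = \frac{1}{2206}$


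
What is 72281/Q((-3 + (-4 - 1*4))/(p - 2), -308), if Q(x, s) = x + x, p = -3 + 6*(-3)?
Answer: 151133/2 ≈ 75567.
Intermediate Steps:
p = -21 (p = -3 - 18 = -21)
Q(x, s) = 2*x
72281/Q((-3 + (-4 - 1*4))/(p - 2), -308) = 72281/((2*((-3 + (-4 - 1*4))/(-21 - 2)))) = 72281/((2*((-3 + (-4 - 4))/(-23)))) = 72281/((2*(-(-3 - 8)/23))) = 72281/((2*(-1/23*(-11)))) = 72281/((2*(11/23))) = 72281/(22/23) = 72281*(23/22) = 151133/2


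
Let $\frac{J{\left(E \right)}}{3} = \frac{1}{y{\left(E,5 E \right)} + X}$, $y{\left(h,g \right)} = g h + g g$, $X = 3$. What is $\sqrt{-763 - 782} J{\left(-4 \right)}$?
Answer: $\frac{i \sqrt{1545}}{161} \approx 0.24414 i$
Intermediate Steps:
$y{\left(h,g \right)} = g^{2} + g h$ ($y{\left(h,g \right)} = g h + g^{2} = g^{2} + g h$)
$J{\left(E \right)} = \frac{3}{3 + 30 E^{2}}$ ($J{\left(E \right)} = \frac{3}{5 E \left(5 E + E\right) + 3} = \frac{3}{5 E 6 E + 3} = \frac{3}{30 E^{2} + 3} = \frac{3}{3 + 30 E^{2}}$)
$\sqrt{-763 - 782} J{\left(-4 \right)} = \frac{\sqrt{-763 - 782}}{1 + 10 \left(-4\right)^{2}} = \frac{\sqrt{-1545}}{1 + 10 \cdot 16} = \frac{i \sqrt{1545}}{1 + 160} = \frac{i \sqrt{1545}}{161}$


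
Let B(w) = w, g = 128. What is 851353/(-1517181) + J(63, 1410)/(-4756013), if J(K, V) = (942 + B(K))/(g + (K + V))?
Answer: -6482524067644894/11552387827524153 ≈ -0.56114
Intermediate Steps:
J(K, V) = (942 + K)/(128 + K + V) (J(K, V) = (942 + K)/(128 + (K + V)) = (942 + K)/(128 + K + V))
851353/(-1517181) + J(63, 1410)/(-4756013) = 851353/(-1517181) + ((942 + 63)/(128 + 63 + 1410))/(-4756013) = 851353*(-1/1517181) + (1005/1601)*(-1/4756013) = -851353/1517181 + ((1/1601)*1005)*(-1/4756013) = -851353/1517181 + (1005/1601)*(-1/4756013) = -851353/1517181 - 1005/7614376813 = -6482524067644894/11552387827524153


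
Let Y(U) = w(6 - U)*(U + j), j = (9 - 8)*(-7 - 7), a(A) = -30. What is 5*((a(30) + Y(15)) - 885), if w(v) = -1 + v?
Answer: -4625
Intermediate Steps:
j = -14 (j = 1*(-14) = -14)
Y(U) = (-14 + U)*(5 - U) (Y(U) = (-1 + (6 - U))*(U - 14) = (5 - U)*(-14 + U) = (-14 + U)*(5 - U))
5*((a(30) + Y(15)) - 885) = 5*((-30 - (-14 + 15)*(-5 + 15)) - 885) = 5*((-30 - 1*1*10) - 885) = 5*((-30 - 10) - 885) = 5*(-40 - 885) = 5*(-925) = -4625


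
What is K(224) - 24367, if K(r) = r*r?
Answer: 25809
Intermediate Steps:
K(r) = r**2
K(224) - 24367 = 224**2 - 24367 = 50176 - 24367 = 25809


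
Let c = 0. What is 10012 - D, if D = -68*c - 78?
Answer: 10090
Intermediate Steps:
D = -78 (D = -68*0 - 78 = 0 - 78 = -78)
10012 - D = 10012 - 1*(-78) = 10012 + 78 = 10090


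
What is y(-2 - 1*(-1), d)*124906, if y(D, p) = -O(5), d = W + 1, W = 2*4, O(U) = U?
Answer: -624530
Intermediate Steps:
W = 8
d = 9 (d = 8 + 1 = 9)
y(D, p) = -5 (y(D, p) = -1*5 = -5)
y(-2 - 1*(-1), d)*124906 = -5*124906 = -624530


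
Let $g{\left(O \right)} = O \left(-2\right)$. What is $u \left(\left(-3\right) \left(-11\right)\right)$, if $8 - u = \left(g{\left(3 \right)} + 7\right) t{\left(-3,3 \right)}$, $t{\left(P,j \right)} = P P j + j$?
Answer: $-726$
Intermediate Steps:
$t{\left(P,j \right)} = j + j P^{2}$ ($t{\left(P,j \right)} = j P^{2} + j = j + j P^{2}$)
$g{\left(O \right)} = - 2 O$
$u = -22$ ($u = 8 - \left(\left(-2\right) 3 + 7\right) 3 \left(1 + \left(-3\right)^{2}\right) = 8 - \left(-6 + 7\right) 3 \left(1 + 9\right) = 8 - 1 \cdot 3 \cdot 10 = 8 - 1 \cdot 30 = 8 - 30 = -22$)
$u \left(\left(-3\right) \left(-11\right)\right) = - 22 \left(\left(-3\right) \left(-11\right)\right) = \left(-22\right) 33 = -726$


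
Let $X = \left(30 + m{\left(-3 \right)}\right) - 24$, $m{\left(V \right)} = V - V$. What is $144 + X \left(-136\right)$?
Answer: $-672$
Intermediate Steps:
$m{\left(V \right)} = 0$
$X = 6$ ($X = \left(30 + 0\right) - 24 = 30 - 24 = 6$)
$144 + X \left(-136\right) = 144 + 6 \left(-136\right) = 144 - 816 = -672$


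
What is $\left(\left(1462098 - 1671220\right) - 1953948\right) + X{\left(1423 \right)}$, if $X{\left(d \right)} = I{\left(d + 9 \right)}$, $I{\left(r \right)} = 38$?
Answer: $-2163032$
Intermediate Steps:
$X{\left(d \right)} = 38$
$\left(\left(1462098 - 1671220\right) - 1953948\right) + X{\left(1423 \right)} = \left(\left(1462098 - 1671220\right) - 1953948\right) + 38 = \left(-209122 - 1953948\right) + 38 = -2163070 + 38 = -2163032$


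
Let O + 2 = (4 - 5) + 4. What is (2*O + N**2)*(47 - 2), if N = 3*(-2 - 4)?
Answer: 14670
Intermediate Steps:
N = -18 (N = 3*(-6) = -18)
O = 1 (O = -2 + ((4 - 5) + 4) = -2 + (-1 + 4) = -2 + 3 = 1)
(2*O + N**2)*(47 - 2) = (2*1 + (-18)**2)*(47 - 2) = (2 + 324)*45 = 326*45 = 14670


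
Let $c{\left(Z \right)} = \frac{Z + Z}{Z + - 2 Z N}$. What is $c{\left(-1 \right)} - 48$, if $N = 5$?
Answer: $- \frac{434}{9} \approx -48.222$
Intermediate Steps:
$c{\left(Z \right)} = - \frac{2}{9}$ ($c{\left(Z \right)} = \frac{Z + Z}{Z + - 2 Z 5} = \frac{2 Z}{Z - 10 Z} = \frac{2 Z}{\left(-9\right) Z} = 2 Z \left(- \frac{1}{9 Z}\right) = - \frac{2}{9}$)
$c{\left(-1 \right)} - 48 = - \frac{2}{9} - 48 = - \frac{434}{9}$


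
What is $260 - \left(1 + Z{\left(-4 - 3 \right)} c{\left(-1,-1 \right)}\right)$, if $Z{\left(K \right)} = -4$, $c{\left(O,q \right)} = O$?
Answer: $255$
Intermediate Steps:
$260 - \left(1 + Z{\left(-4 - 3 \right)} c{\left(-1,-1 \right)}\right) = 260 - \left(1 - -4\right) = 260 - \left(1 + 4\right) = 260 - 5 = 255$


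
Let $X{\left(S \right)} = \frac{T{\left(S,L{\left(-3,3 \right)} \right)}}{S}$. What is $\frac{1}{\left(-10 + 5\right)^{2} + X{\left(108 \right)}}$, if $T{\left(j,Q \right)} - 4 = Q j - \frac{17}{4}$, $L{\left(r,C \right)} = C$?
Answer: $\frac{432}{12095} \approx 0.035717$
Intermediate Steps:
$T{\left(j,Q \right)} = - \frac{1}{4} + Q j$ ($T{\left(j,Q \right)} = 4 + \left(Q j - \frac{17}{4}\right) = 4 + \left(- \frac{17}{4} + Q j\right) = - \frac{1}{4} + Q j$)
$X{\left(S \right)} = \frac{- \frac{1}{4} + 3 S}{S}$
$\frac{1}{\left(-10 + 5\right)^{2} + X{\left(108 \right)}} = \frac{1}{\left(-10 + 5\right)^{2} + \left(3 - \frac{1}{4 \cdot 108}\right)} = \frac{1}{\left(-5\right)^{2} + \left(3 - \frac{1}{432}\right)} = \frac{1}{25 + \left(3 - \frac{1}{432}\right)} = \frac{1}{25 + \frac{1295}{432}} = \frac{1}{\frac{12095}{432}} = \frac{432}{12095}$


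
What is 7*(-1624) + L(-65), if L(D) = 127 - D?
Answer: -11176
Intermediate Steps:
7*(-1624) + L(-65) = 7*(-1624) + (127 - 1*(-65)) = -11368 + (127 + 65) = -11368 + 192 = -11176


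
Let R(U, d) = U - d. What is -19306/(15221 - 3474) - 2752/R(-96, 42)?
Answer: 14831758/810543 ≈ 18.299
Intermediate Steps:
-19306/(15221 - 3474) - 2752/R(-96, 42) = -19306/(15221 - 3474) - 2752/(-96 - 1*42) = -19306/11747 - 2752/(-96 - 42) = -19306*1/11747 - 2752/(-138) = -19306/11747 - 2752*(-1/138) = -19306/11747 + 1376/69 = 14831758/810543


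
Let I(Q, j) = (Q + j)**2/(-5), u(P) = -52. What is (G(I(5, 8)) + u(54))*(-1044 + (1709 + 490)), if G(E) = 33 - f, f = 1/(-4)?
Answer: -86625/4 ≈ -21656.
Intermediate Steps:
f = -1/4 ≈ -0.25000
I(Q, j) = -(Q + j)**2/5 (I(Q, j) = (Q + j)**2*(-1/5) = -(Q + j)**2/5)
G(E) = 133/4 (G(E) = 33 - 1*(-1/4) = 33 + 1/4 = 133/4)
(G(I(5, 8)) + u(54))*(-1044 + (1709 + 490)) = (133/4 - 52)*(-1044 + (1709 + 490)) = -75*(-1044 + 2199)/4 = -75/4*1155 = -86625/4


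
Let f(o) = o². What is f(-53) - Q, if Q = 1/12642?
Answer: 35511377/12642 ≈ 2809.0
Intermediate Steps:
Q = 1/12642 ≈ 7.9101e-5
f(-53) - Q = (-53)² - 1*1/12642 = 2809 - 1/12642 = 35511377/12642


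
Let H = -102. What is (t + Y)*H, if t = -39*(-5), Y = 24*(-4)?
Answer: -10098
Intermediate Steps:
Y = -96
t = 195
(t + Y)*H = (195 - 96)*(-102) = 99*(-102) = -10098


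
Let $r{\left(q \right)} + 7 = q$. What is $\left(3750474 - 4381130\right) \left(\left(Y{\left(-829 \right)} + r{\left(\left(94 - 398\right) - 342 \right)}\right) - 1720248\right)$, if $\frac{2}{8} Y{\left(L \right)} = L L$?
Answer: $-648354099328$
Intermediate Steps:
$r{\left(q \right)} = -7 + q$
$Y{\left(L \right)} = 4 L^{2}$ ($Y{\left(L \right)} = 4 L L = 4 L^{2}$)
$\left(3750474 - 4381130\right) \left(\left(Y{\left(-829 \right)} + r{\left(\left(94 - 398\right) - 342 \right)}\right) - 1720248\right) = \left(3750474 - 4381130\right) \left(\left(4 \left(-829\right)^{2} + \left(-7 + \left(\left(94 - 398\right) - 342\right)\right)\right) - 1720248\right) = - 630656 \left(\left(4 \cdot 687241 - 653\right) - 1720248\right) = - 630656 \left(\left(2748964 - 653\right) - 1720248\right) = - 630656 \left(2748311 - 1720248\right) = \left(-630656\right) 1028063 = -648354099328$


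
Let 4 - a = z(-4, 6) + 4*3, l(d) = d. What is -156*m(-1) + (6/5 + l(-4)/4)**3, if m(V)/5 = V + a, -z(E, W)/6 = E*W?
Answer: 14917501/125 ≈ 1.1934e+5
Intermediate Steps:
z(E, W) = -6*E*W
a = -152 (a = 4 - (-6*(-4)*6 + 4*3) = 4 - (144 + 12) = 4 - 1*156 = 4 - 156 = -152)
m(V) = -760 + 5*V (m(V) = 5*(V - 152) = 5*(-152 + V) = -760 + 5*V)
-156*m(-1) + (6/5 + l(-4)/4)**3 = -156*(-760 + 5*(-1)) + (6/5 - 4/4)**3 = -156*(-760 - 5) + (6*(1/5) - 4*1/4)**3 = -156*(-765) + (6/5 - 1)**3 = 119340 + (1/5)**3 = 119340 + 1/125 = 14917501/125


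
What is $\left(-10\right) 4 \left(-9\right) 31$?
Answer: $11160$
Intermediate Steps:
$\left(-10\right) 4 \left(-9\right) 31 = \left(-40\right) \left(-9\right) 31 = 360 \cdot 31 = 11160$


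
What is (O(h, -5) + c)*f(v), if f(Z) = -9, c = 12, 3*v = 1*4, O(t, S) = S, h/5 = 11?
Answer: -63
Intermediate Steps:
h = 55 (h = 5*11 = 55)
v = 4/3 (v = (1*4)/3 = (⅓)*4 = 4/3 ≈ 1.3333)
(O(h, -5) + c)*f(v) = (-5 + 12)*(-9) = 7*(-9) = -63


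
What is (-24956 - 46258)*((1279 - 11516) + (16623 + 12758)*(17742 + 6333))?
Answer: -50372321188332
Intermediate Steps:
(-24956 - 46258)*((1279 - 11516) + (16623 + 12758)*(17742 + 6333)) = -71214*(-10237 + 29381*24075) = -71214*(-10237 + 707347575) = -71214*707337338 = -50372321188332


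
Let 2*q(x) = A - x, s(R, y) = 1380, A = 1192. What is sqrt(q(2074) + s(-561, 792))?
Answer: sqrt(939) ≈ 30.643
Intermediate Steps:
q(x) = 596 - x/2 (q(x) = (1192 - x)/2 = 596 - x/2)
sqrt(q(2074) + s(-561, 792)) = sqrt((596 - 1/2*2074) + 1380) = sqrt((596 - 1037) + 1380) = sqrt(-441 + 1380) = sqrt(939)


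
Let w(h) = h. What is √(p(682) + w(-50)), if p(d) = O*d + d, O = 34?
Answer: 2*√5955 ≈ 154.34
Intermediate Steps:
p(d) = 35*d (p(d) = 34*d + d = 35*d)
√(p(682) + w(-50)) = √(35*682 - 50) = √(23870 - 50) = √23820 = 2*√5955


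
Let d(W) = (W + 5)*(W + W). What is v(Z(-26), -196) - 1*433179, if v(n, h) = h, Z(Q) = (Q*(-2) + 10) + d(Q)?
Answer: -433375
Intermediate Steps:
d(W) = 2*W*(5 + W) (d(W) = (5 + W)*(2*W) = 2*W*(5 + W))
Z(Q) = 10 - 2*Q + 2*Q*(5 + Q) (Z(Q) = (Q*(-2) + 10) + 2*Q*(5 + Q) = (-2*Q + 10) + 2*Q*(5 + Q) = (10 - 2*Q) + 2*Q*(5 + Q) = 10 - 2*Q + 2*Q*(5 + Q))
v(Z(-26), -196) - 1*433179 = -196 - 1*433179 = -196 - 433179 = -433375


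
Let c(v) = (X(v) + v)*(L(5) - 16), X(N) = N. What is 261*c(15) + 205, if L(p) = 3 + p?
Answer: -62435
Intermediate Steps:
c(v) = -16*v (c(v) = (v + v)*((3 + 5) - 16) = (2*v)*(8 - 16) = (2*v)*(-8) = -16*v)
261*c(15) + 205 = 261*(-16*15) + 205 = 261*(-240) + 205 = -62640 + 205 = -62435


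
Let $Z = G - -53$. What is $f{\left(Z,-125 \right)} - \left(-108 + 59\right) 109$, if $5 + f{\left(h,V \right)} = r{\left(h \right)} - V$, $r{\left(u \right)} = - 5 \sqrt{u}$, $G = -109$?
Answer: $5461 - 10 i \sqrt{14} \approx 5461.0 - 37.417 i$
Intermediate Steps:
$Z = -56$ ($Z = -109 - -53 = -109 + 53 = -56$)
$f{\left(h,V \right)} = -5 - V - 5 \sqrt{h}$ ($f{\left(h,V \right)} = -5 - \left(V + 5 \sqrt{h}\right) = -5 - V - 5 \sqrt{h}$)
$f{\left(Z,-125 \right)} - \left(-108 + 59\right) 109 = \left(-5 - -125 - 5 \sqrt{-56}\right) - \left(-108 + 59\right) 109 = \left(-5 + 125 - 5 \cdot 2 i \sqrt{14}\right) - \left(-49\right) 109 = \left(-5 + 125 - 10 i \sqrt{14}\right) - -5341 = \left(120 - 10 i \sqrt{14}\right) + 5341 = 5461 - 10 i \sqrt{14}$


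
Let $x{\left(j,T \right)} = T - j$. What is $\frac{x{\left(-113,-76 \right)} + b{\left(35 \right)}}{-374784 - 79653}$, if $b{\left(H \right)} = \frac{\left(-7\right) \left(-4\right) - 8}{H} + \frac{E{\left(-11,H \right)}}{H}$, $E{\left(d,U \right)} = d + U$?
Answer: $- \frac{1339}{15905295} \approx -8.4186 \cdot 10^{-5}$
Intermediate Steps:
$E{\left(d,U \right)} = U + d$
$b{\left(H \right)} = \frac{20}{H} + \frac{-11 + H}{H}$ ($b{\left(H \right)} = \frac{\left(-7\right) \left(-4\right) - 8}{H} + \frac{H - 11}{H} = \frac{28 - 8}{H} + \frac{-11 + H}{H} = \frac{20}{H} + \frac{-11 + H}{H}$)
$\frac{x{\left(-113,-76 \right)} + b{\left(35 \right)}}{-374784 - 79653} = \frac{\left(-76 - -113\right) + \frac{9 + 35}{35}}{-374784 - 79653} = \frac{\left(-76 + 113\right) + \frac{1}{35} \cdot 44}{-454437} = \left(37 + \frac{44}{35}\right) \left(- \frac{1}{454437}\right) = \frac{1339}{35} \left(- \frac{1}{454437}\right) = - \frac{1339}{15905295}$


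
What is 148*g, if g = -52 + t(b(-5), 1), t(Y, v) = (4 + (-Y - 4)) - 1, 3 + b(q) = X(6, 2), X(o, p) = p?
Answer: -7696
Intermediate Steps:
b(q) = -1 (b(q) = -3 + 2 = -1)
t(Y, v) = -1 - Y (t(Y, v) = (4 + (-4 - Y)) - 1 = -Y - 1 = -1 - Y)
g = -52 (g = -52 + (-1 - 1*(-1)) = -52 + (-1 + 1) = -52 + 0 = -52)
148*g = 148*(-52) = -7696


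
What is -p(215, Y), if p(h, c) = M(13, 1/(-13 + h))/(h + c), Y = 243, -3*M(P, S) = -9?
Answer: -3/458 ≈ -0.0065502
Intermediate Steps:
M(P, S) = 3 (M(P, S) = -1/3*(-9) = 3)
p(h, c) = 3/(c + h) (p(h, c) = 3/(h + c) = 3/(c + h))
-p(215, Y) = -3/(243 + 215) = -3/458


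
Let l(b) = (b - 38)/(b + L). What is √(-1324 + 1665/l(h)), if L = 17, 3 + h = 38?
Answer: 14*I*√154 ≈ 173.74*I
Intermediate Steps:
h = 35 (h = -3 + 38 = 35)
l(b) = (-38 + b)/(17 + b) (l(b) = (b - 38)/(b + 17) = (-38 + b)/(17 + b))
√(-1324 + 1665/l(h)) = √(-1324 + 1665/(((-38 + 35)/(17 + 35)))) = √(-1324 + 1665/((-3/52))) = √(-1324 + 1665/(((1/52)*(-3)))) = √(-1324 + 1665/(-3/52)) = √(-1324 + 1665*(-52/3)) = √(-1324 - 28860) = √(-30184) = 14*I*√154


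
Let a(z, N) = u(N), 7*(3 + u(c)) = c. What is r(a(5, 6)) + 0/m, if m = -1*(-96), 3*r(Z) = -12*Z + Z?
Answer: 55/7 ≈ 7.8571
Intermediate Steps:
u(c) = -3 + c/7
a(z, N) = -3 + N/7
r(Z) = -11*Z/3 (r(Z) = (-12*Z + Z)/3 = (-11*Z)/3 = -11*Z/3)
m = 96
r(a(5, 6)) + 0/m = -11*(-3 + (⅐)*6)/3 + 0/96 = -11*(-3 + 6/7)/3 + (1/96)*0 = -11/3*(-15/7) + 0 = 55/7 + 0 = 55/7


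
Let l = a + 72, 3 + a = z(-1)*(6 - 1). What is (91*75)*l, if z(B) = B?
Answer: 436800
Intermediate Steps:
a = -8 (a = -3 - (6 - 1) = -3 - 1*5 = -3 - 5 = -8)
l = 64 (l = -8 + 72 = 64)
(91*75)*l = (91*75)*64 = 6825*64 = 436800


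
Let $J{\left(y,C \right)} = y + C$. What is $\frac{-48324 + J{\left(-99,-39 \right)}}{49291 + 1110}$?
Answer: $- \frac{48462}{50401} \approx -0.96153$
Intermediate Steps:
$J{\left(y,C \right)} = C + y$
$\frac{-48324 + J{\left(-99,-39 \right)}}{49291 + 1110} = \frac{-48324 - 138}{49291 + 1110} = \frac{-48324 - 138}{50401} = \left(-48462\right) \frac{1}{50401} = - \frac{48462}{50401}$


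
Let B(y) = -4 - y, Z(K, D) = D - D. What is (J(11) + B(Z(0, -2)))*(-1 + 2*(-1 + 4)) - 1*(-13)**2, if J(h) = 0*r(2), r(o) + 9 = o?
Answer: -189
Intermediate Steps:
r(o) = -9 + o
J(h) = 0 (J(h) = 0*(-9 + 2) = 0*(-7) = 0)
Z(K, D) = 0
(J(11) + B(Z(0, -2)))*(-1 + 2*(-1 + 4)) - 1*(-13)**2 = (0 + (-4 - 1*0))*(-1 + 2*(-1 + 4)) - 1*(-13)**2 = (0 + (-4 + 0))*(-1 + 2*3) - 1*169 = (0 - 4)*(-1 + 6) - 169 = -4*5 - 169 = -20 - 169 = -189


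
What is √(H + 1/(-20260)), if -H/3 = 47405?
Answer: 7*I*√297829845685/10130 ≈ 377.11*I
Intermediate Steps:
H = -142215 (H = -3*47405 = -142215)
√(H + 1/(-20260)) = √(-142215 + 1/(-20260)) = √(-142215 - 1/20260) = √(-2881275901/20260) = 7*I*√297829845685/10130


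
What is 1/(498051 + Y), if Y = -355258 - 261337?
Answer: -1/118544 ≈ -8.4357e-6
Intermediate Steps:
Y = -616595
1/(498051 + Y) = 1/(498051 - 616595) = 1/(-118544) = -1/118544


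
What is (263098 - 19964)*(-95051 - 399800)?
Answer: -120315103034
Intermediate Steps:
(263098 - 19964)*(-95051 - 399800) = 243134*(-494851) = -120315103034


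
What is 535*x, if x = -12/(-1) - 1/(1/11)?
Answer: 535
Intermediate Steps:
x = 1 (x = -12*(-1) - 1/1/11 = 12 - 1*11 = 12 - 11 = 1)
535*x = 535*1 = 535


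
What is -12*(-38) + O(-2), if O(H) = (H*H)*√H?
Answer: 456 + 4*I*√2 ≈ 456.0 + 5.6569*I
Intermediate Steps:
O(H) = H^(5/2) (O(H) = H²*√H = H^(5/2))
-12*(-38) + O(-2) = -12*(-38) + (-2)^(5/2) = 456 + 4*I*√2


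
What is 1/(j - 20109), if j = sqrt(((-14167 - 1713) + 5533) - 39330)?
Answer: -6703/134807186 - I*sqrt(49677)/404421558 ≈ -4.9723e-5 - 5.5112e-7*I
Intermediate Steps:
j = I*sqrt(49677) (j = sqrt((-15880 + 5533) - 39330) = sqrt(-10347 - 39330) = sqrt(-49677) = I*sqrt(49677) ≈ 222.88*I)
1/(j - 20109) = 1/(I*sqrt(49677) - 20109) = 1/(-20109 + I*sqrt(49677))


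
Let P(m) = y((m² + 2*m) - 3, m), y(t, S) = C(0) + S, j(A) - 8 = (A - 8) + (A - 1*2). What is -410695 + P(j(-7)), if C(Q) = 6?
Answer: -410705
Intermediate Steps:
j(A) = -2 + 2*A (j(A) = 8 + ((A - 8) + (A - 1*2)) = 8 + ((-8 + A) + (A - 2)) = 8 + ((-8 + A) + (-2 + A)) = 8 + (-10 + 2*A) = -2 + 2*A)
y(t, S) = 6 + S
P(m) = 6 + m
-410695 + P(j(-7)) = -410695 + (6 + (-2 + 2*(-7))) = -410695 + (6 + (-2 - 14)) = -410695 + (6 - 16) = -410695 - 10 = -410705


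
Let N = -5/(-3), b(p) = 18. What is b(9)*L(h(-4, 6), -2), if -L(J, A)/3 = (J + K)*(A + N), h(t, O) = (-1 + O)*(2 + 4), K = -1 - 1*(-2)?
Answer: 558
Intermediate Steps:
K = 1 (K = -1 + 2 = 1)
h(t, O) = -6 + 6*O (h(t, O) = (-1 + O)*6 = -6 + 6*O)
N = 5/3 (N = -5*(-⅓) = 5/3 ≈ 1.6667)
L(J, A) = -3*(1 + J)*(5/3 + A) (L(J, A) = -3*(J + 1)*(A + 5/3) = -3*(1 + J)*(5/3 + A))
b(9)*L(h(-4, 6), -2) = 18*(-5 - 5*(-6 + 6*6) - 3*(-2) - 3*(-2)*(-6 + 6*6)) = 18*(-5 - 5*(-6 + 36) + 6 - 3*(-2)*(-6 + 36)) = 18*(-5 - 5*30 + 6 - 3*(-2)*30) = 18*(-5 - 150 + 6 + 180) = 18*31 = 558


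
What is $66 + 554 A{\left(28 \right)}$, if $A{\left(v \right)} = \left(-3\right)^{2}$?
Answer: $5052$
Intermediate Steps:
$A{\left(v \right)} = 9$
$66 + 554 A{\left(28 \right)} = 66 + 554 \cdot 9 = 66 + 4986 = 5052$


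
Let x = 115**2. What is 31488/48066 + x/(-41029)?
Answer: 109374717/328683319 ≈ 0.33277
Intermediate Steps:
x = 13225
31488/48066 + x/(-41029) = 31488/48066 + 13225/(-41029) = 31488*(1/48066) + 13225*(-1/41029) = 5248/8011 - 13225/41029 = 109374717/328683319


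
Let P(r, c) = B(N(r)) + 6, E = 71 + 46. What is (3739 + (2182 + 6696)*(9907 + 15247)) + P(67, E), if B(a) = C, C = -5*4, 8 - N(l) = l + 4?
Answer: 223320937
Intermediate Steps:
N(l) = 4 - l (N(l) = 8 - (l + 4) = 8 - (4 + l) = 8 + (-4 - l) = 4 - l)
C = -20
B(a) = -20
E = 117
P(r, c) = -14 (P(r, c) = -20 + 6 = -14)
(3739 + (2182 + 6696)*(9907 + 15247)) + P(67, E) = (3739 + (2182 + 6696)*(9907 + 15247)) - 14 = (3739 + 8878*25154) - 14 = (3739 + 223317212) - 14 = 223320951 - 14 = 223320937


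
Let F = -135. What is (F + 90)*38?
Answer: -1710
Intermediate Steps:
(F + 90)*38 = (-135 + 90)*38 = -45*38 = -1710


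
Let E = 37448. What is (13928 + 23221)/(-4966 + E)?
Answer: 37149/32482 ≈ 1.1437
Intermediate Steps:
(13928 + 23221)/(-4966 + E) = (13928 + 23221)/(-4966 + 37448) = 37149/32482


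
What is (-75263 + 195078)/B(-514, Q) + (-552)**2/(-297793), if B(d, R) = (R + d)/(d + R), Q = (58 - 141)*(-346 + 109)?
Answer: 35679763591/297793 ≈ 1.1981e+5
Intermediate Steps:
Q = 19671 (Q = -83*(-237) = 19671)
B(d, R) = 1 (B(d, R) = (R + d)/(R + d) = 1)
(-75263 + 195078)/B(-514, Q) + (-552)**2/(-297793) = (-75263 + 195078)/1 + (-552)**2/(-297793) = 119815*1 + 304704*(-1/297793) = 119815 - 304704/297793 = 35679763591/297793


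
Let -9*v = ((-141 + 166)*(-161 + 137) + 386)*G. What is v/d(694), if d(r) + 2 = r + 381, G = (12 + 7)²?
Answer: 77254/9657 ≈ 7.9998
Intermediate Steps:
G = 361 (G = 19² = 361)
d(r) = 379 + r (d(r) = -2 + (r + 381) = -2 + (381 + r) = 379 + r)
v = 77254/9 (v = -((-141 + 166)*(-161 + 137) + 386)*361/9 = -(25*(-24) + 386)*361/9 = -(-600 + 386)*361/9 = -(-214)*361/9 = -⅑*(-77254) = 77254/9 ≈ 8583.8)
v/d(694) = 77254/(9*(379 + 694)) = (77254/9)/1073 = (77254/9)*(1/1073) = 77254/9657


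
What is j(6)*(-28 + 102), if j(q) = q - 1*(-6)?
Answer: 888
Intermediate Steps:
j(q) = 6 + q (j(q) = q + 6 = 6 + q)
j(6)*(-28 + 102) = (6 + 6)*(-28 + 102) = 12*74 = 888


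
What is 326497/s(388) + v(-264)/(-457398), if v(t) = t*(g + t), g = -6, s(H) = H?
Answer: 8295078787/9859468 ≈ 841.33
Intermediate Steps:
v(t) = t*(-6 + t)
326497/s(388) + v(-264)/(-457398) = 326497/388 - 264*(-6 - 264)/(-457398) = 326497*(1/388) - 264*(-270)*(-1/457398) = 326497/388 + 71280*(-1/457398) = 326497/388 - 3960/25411 = 8295078787/9859468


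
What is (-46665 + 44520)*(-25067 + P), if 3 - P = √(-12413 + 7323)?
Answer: 53762280 + 2145*I*√5090 ≈ 5.3762e+7 + 1.5303e+5*I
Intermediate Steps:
P = 3 - I*√5090 (P = 3 - √(-12413 + 7323) = 3 - √(-5090) = 3 - I*√5090 ≈ 3.0 - 71.344*I)
(-46665 + 44520)*(-25067 + P) = (-46665 + 44520)*(-25067 + (3 - I*√5090)) = -2145*(-25064 - I*√5090) = 53762280 + 2145*I*√5090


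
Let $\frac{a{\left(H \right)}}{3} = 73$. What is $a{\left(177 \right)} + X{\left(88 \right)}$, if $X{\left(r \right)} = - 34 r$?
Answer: $-2773$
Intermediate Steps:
$a{\left(H \right)} = 219$ ($a{\left(H \right)} = 3 \cdot 73 = 219$)
$a{\left(177 \right)} + X{\left(88 \right)} = 219 - 2992 = -2773$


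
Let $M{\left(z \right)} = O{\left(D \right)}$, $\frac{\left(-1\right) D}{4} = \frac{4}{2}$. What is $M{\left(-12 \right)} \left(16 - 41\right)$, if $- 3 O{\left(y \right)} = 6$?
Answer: $50$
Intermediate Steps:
$D = -8$ ($D = - 4 \cdot \frac{4}{2} = - 4 \cdot 4 \cdot \frac{1}{2} = \left(-4\right) 2 = -8$)
$O{\left(y \right)} = -2$ ($O{\left(y \right)} = \left(- \frac{1}{3}\right) 6 = -2$)
$M{\left(z \right)} = -2$
$M{\left(-12 \right)} \left(16 - 41\right) = - 2 \left(16 - 41\right) = \left(-2\right) \left(-25\right) = 50$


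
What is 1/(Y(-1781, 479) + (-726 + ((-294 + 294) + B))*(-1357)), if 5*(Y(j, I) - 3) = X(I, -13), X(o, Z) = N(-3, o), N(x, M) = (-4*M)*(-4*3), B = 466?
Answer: 5/1787107 ≈ 2.7978e-6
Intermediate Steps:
N(x, M) = 48*M (N(x, M) = -4*M*(-12) = 48*M)
X(o, Z) = 48*o
Y(j, I) = 3 + 48*I/5 (Y(j, I) = 3 + (48*I)/5 = 3 + 48*I/5)
1/(Y(-1781, 479) + (-726 + ((-294 + 294) + B))*(-1357)) = 1/((3 + (48/5)*479) + (-726 + ((-294 + 294) + 466))*(-1357)) = 1/((3 + 22992/5) + (-726 + (0 + 466))*(-1357)) = 1/(23007/5 + (-726 + 466)*(-1357)) = 1/(23007/5 - 260*(-1357)) = 1/(23007/5 + 352820) = 1/(1787107/5) = 5/1787107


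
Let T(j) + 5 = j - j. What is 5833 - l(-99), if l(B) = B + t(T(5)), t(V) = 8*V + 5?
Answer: 5967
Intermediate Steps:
T(j) = -5 (T(j) = -5 + (j - j) = -5 + 0 = -5)
t(V) = 5 + 8*V
l(B) = -35 + B (l(B) = B + (5 + 8*(-5)) = B + (5 - 40) = B - 35 = -35 + B)
5833 - l(-99) = 5833 - (-35 - 99) = 5833 - 1*(-134) = 5833 + 134 = 5967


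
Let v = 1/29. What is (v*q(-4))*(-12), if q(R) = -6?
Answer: 72/29 ≈ 2.4828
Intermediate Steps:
v = 1/29 ≈ 0.034483
(v*q(-4))*(-12) = ((1/29)*(-6))*(-12) = -6/29*(-12) = 72/29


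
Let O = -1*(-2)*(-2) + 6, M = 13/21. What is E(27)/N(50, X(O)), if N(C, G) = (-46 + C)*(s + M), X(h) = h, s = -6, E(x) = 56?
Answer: -294/113 ≈ -2.6018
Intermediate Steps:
M = 13/21 (M = 13*(1/21) = 13/21 ≈ 0.61905)
O = 2 (O = 2*(-2) + 6 = -4 + 6 = 2)
N(C, G) = 5198/21 - 113*C/21 (N(C, G) = (-46 + C)*(-6 + 13/21) = (-46 + C)*(-113/21) = 5198/21 - 113*C/21)
E(27)/N(50, X(O)) = 56/(5198/21 - 113/21*50) = 56/(5198/21 - 5650/21) = 56/(-452/21) = 56*(-21/452) = -294/113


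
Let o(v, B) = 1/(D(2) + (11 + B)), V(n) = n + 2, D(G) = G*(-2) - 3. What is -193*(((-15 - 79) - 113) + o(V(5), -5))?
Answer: 40144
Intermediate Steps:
D(G) = -3 - 2*G (D(G) = -2*G - 3 = -3 - 2*G)
V(n) = 2 + n
o(v, B) = 1/(4 + B) (o(v, B) = 1/((-3 - 2*2) + (11 + B)) = 1/((-3 - 4) + (11 + B)) = 1/(-7 + (11 + B)) = 1/(4 + B))
-193*(((-15 - 79) - 113) + o(V(5), -5)) = -193*(((-15 - 79) - 113) + 1/(4 - 5)) = -193*((-94 - 113) + 1/(-1)) = -193*(-207 - 1) = -193*(-208) = 40144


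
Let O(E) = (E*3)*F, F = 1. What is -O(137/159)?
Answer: -137/53 ≈ -2.5849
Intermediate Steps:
O(E) = 3*E (O(E) = (E*3)*1 = (3*E)*1 = 3*E)
-O(137/159) = -3*137/159 = -1*137/53 = -137/53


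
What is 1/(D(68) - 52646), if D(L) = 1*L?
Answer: -1/52578 ≈ -1.9019e-5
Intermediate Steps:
D(L) = L
1/(D(68) - 52646) = 1/(68 - 52646) = 1/(-52578) = -1/52578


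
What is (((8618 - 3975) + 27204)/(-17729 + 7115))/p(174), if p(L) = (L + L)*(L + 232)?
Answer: -31847/1499630832 ≈ -2.1237e-5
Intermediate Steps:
p(L) = 2*L*(232 + L) (p(L) = (2*L)*(232 + L) = 2*L*(232 + L))
(((8618 - 3975) + 27204)/(-17729 + 7115))/p(174) = (((8618 - 3975) + 27204)/(-17729 + 7115))/((2*174*(232 + 174))) = ((4643 + 27204)/(-10614))/((2*174*406)) = (31847*(-1/10614))/141288 = -31847/10614*1/141288 = -31847/1499630832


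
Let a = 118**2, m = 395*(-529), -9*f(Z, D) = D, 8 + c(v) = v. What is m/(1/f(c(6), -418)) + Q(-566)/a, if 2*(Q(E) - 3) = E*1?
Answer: -304041645020/31329 ≈ -9.7048e+6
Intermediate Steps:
c(v) = -8 + v
Q(E) = 3 + E/2 (Q(E) = 3 + (E*1)/2 = 3 + E/2)
f(Z, D) = -D/9
m = -208955
a = 13924
m/(1/f(c(6), -418)) + Q(-566)/a = -208955*(-1/9*(-418)) + (3 + (1/2)*(-566))/13924 = -208955/(1/(418/9)) + (3 - 283)*(1/13924) = -208955/9/418 - 280*1/13924 = -208955*418/9 - 70/3481 = -87343190/9 - 70/3481 = -304041645020/31329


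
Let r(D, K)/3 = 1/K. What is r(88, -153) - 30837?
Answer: -1572688/51 ≈ -30837.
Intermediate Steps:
r(D, K) = 3/K
r(88, -153) - 30837 = 3/(-153) - 30837 = 3*(-1/153) - 30837 = -1/51 - 30837 = -1572688/51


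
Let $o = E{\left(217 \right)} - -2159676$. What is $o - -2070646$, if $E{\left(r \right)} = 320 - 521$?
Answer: $4230121$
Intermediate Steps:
$E{\left(r \right)} = -201$ ($E{\left(r \right)} = 320 - 521 = -201$)
$o = 2159475$ ($o = -201 - -2159676 = -201 + 2159676 = 2159475$)
$o - -2070646 = 2159475 - -2070646 = 2159475 + 2070646 = 4230121$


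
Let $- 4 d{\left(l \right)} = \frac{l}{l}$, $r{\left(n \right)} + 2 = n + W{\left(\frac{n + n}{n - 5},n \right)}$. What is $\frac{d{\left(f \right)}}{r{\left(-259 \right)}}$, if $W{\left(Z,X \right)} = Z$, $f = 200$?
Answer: $\frac{33}{34193} \approx 0.00096511$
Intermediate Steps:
$r{\left(n \right)} = -2 + n + \frac{2 n}{-5 + n}$ ($r{\left(n \right)} = -2 + \left(n + \frac{n + n}{n - 5}\right) = -2 + \left(n + \frac{2 n}{-5 + n}\right) = -2 + n + \frac{2 n}{-5 + n}$)
$d{\left(l \right)} = - \frac{1}{4}$ ($d{\left(l \right)} = - \frac{l \frac{1}{l}}{4} = \left(- \frac{1}{4}\right) 1 = - \frac{1}{4}$)
$\frac{d{\left(f \right)}}{r{\left(-259 \right)}} = - \frac{1}{4 \frac{10 + \left(-259\right)^{2} - -1295}{-5 - 259}} = - \frac{1}{4 \frac{10 + 67081 + 1295}{-264}} = - \frac{1}{4 \left(\left(- \frac{1}{264}\right) 68386\right)} = - \frac{1}{4 \left(- \frac{34193}{132}\right)} = \left(- \frac{1}{4}\right) \left(- \frac{132}{34193}\right) = \frac{33}{34193}$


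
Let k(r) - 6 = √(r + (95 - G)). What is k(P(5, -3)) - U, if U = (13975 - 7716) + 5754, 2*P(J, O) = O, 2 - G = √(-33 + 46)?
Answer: -12007 + √(366 + 4*√13)/2 ≈ -11997.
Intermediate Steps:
G = 2 - √13 (G = 2 - √(-33 + 46) = 2 - √13 ≈ -1.6056)
P(J, O) = O/2
U = 12013 (U = 6259 + 5754 = 12013)
k(r) = 6 + √(93 + r + √13) (k(r) = 6 + √(r + (95 - (2 - √13))) = 6 + √(r + (95 + (-2 + √13))) = 6 + √(r + (93 + √13)) = 6 + √(93 + r + √13))
k(P(5, -3)) - U = (6 + √(93 + (½)*(-3) + √13)) - 1*12013 = (6 + √(93 - 3/2 + √13)) - 12013 = (6 + √(183/2 + √13)) - 12013 = -12007 + √(183/2 + √13)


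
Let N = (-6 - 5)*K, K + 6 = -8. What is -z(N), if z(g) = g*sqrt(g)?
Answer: -154*sqrt(154) ≈ -1911.1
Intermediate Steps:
K = -14 (K = -6 - 8 = -14)
N = 154 (N = (-6 - 5)*(-14) = -11*(-14) = 154)
z(g) = g**(3/2)
-z(N) = -154**(3/2) = -154*sqrt(154)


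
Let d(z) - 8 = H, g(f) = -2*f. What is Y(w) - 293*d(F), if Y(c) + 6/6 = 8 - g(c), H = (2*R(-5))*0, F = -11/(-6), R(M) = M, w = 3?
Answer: -2331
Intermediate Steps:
F = 11/6 (F = -11*(-1/6) = 11/6 ≈ 1.8333)
H = 0 (H = (2*(-5))*0 = -10*0 = 0)
Y(c) = 7 + 2*c (Y(c) = -1 + (8 - (-2)*c) = -1 + (8 + 2*c) = 7 + 2*c)
d(z) = 8 (d(z) = 8 + 0 = 8)
Y(w) - 293*d(F) = (7 + 2*3) - 293*8 = (7 + 6) - 2344 = 13 - 2344 = -2331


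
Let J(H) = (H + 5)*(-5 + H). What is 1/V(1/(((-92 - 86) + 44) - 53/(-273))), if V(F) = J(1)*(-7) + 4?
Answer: 1/172 ≈ 0.0058140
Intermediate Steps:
J(H) = (-5 + H)*(5 + H) (J(H) = (5 + H)*(-5 + H) = (-5 + H)*(5 + H))
V(F) = 172 (V(F) = (-25 + 1**2)*(-7) + 4 = (-25 + 1)*(-7) + 4 = -24*(-7) + 4 = 168 + 4 = 172)
1/V(1/(((-92 - 86) + 44) - 53/(-273))) = 1/172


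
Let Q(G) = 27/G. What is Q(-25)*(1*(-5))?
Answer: 27/5 ≈ 5.4000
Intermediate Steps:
Q(-25)*(1*(-5)) = (27/(-25))*(1*(-5)) = (27*(-1/25))*(-5) = -27/25*(-5) = 27/5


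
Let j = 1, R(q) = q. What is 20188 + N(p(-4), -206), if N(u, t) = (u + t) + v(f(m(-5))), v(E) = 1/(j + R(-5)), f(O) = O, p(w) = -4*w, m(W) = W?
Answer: 79991/4 ≈ 19998.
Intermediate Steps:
v(E) = -¼ (v(E) = 1/(1 - 5) = 1/(-4) = -¼)
N(u, t) = -¼ + t + u (N(u, t) = (u + t) - ¼ = (t + u) - ¼ = -¼ + t + u)
20188 + N(p(-4), -206) = 20188 + (-¼ - 206 - 4*(-4)) = 20188 + (-¼ - 206 + 16) = 20188 - 761/4 = 79991/4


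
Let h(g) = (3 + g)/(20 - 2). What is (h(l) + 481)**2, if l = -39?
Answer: 229441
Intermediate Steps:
h(g) = 1/6 + g/18 (h(g) = (3 + g)/18 = (3 + g)*(1/18) = 1/6 + g/18)
(h(l) + 481)**2 = ((1/6 + (1/18)*(-39)) + 481)**2 = ((1/6 - 13/6) + 481)**2 = (-2 + 481)**2 = 479**2 = 229441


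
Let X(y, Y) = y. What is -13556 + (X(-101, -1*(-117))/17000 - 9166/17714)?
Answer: -120070127621/8857000 ≈ -13557.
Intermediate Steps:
-13556 + (X(-101, -1*(-117))/17000 - 9166/17714) = -13556 + (-101/17000 - 9166/17714) = -13556 + (-101*1/17000 - 9166*1/17714) = -13556 + (-101/17000 - 4583/8857) = -13556 - 4635621/8857000 = -120070127621/8857000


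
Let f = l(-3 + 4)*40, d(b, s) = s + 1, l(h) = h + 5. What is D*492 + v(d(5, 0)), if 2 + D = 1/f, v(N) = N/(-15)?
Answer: -58921/60 ≈ -982.02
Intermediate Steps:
l(h) = 5 + h
d(b, s) = 1 + s
v(N) = -N/15 (v(N) = N*(-1/15) = -N/15)
f = 240 (f = (5 + (-3 + 4))*40 = (5 + 1)*40 = 6*40 = 240)
D = -479/240 (D = -2 + 1/240 = -479/240 ≈ -1.9958)
D*492 + v(d(5, 0)) = -479/240*492 - (1 + 0)/15 = -19639/20 - 1/15*1 = -19639/20 - 1/15 = -58921/60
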